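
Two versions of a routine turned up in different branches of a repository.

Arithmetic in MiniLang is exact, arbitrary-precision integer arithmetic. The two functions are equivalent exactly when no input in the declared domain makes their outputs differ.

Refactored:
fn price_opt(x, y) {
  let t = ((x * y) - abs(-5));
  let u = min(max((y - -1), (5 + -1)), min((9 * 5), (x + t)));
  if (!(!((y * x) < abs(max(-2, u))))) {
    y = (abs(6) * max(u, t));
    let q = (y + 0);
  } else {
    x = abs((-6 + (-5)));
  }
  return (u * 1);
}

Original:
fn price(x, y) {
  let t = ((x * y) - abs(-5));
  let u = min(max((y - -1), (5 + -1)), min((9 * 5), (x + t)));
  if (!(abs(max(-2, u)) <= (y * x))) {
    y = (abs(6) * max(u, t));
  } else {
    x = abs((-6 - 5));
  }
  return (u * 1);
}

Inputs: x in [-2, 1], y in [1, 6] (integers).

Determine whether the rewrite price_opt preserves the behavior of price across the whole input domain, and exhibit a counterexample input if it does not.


Comparing the listings, the differences include: comparison usage differs, arithmetic usage differs, constant usage differs, statement counts differ, local variable names differ, boolean connective usage differs.
One worked example (x=-2, y=5) — price: t becomes -15; next u becomes -17; next (!(abs(max(-2, u)) <= (y * x))) evaluates to true; next y becomes -90; next final value -17; price_opt: t becomes -15; next u becomes -17; next (!(!((y * x) < abs(max(-2, u))))) evaluates to true; next y becomes -90; next q becomes -90; next final value -17; agreement on -17.
Across all 24 domain points the two functions coincide.
verdict: equivalent


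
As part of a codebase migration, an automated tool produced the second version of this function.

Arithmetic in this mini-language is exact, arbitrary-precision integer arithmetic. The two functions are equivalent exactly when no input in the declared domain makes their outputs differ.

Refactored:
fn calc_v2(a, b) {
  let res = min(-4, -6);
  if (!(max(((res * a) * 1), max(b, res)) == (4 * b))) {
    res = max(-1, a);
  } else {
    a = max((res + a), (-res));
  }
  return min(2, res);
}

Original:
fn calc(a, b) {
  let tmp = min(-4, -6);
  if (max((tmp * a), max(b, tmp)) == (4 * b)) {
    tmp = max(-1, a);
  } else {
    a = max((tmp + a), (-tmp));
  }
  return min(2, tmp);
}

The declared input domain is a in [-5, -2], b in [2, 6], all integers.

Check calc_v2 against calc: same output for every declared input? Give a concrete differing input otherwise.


Take a=-5, b=2.
calc: tmp = -6; (max((tmp * a), max(b, tmp)) == (4 * b)) -> false; a = 6; return -6
calc_v2: res = -6; (!(max(((res * a) * 1), max(b, res)) == (4 * b))) -> true; res = -1; return -1
-6 and -1 differ, so these are not the same function on this domain.
verdict: not equivalent; witness: a=-5, b=2


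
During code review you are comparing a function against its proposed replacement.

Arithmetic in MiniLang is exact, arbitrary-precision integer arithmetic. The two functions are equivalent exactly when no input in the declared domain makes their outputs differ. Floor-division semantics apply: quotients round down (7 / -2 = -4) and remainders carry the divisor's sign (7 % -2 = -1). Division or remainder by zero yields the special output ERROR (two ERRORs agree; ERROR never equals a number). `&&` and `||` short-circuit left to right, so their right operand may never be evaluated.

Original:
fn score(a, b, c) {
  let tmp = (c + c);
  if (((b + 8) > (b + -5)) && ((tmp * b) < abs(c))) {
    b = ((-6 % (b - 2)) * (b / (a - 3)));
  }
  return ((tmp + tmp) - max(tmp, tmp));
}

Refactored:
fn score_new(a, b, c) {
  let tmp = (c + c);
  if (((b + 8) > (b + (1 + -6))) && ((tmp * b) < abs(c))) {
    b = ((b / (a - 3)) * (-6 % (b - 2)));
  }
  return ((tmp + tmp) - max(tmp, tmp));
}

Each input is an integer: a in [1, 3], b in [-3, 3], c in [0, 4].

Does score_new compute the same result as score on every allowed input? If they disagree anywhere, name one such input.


Changes here: constant usage differs, and arithmetic usage differs; the full 105-point sweep finds no disagreement.
verdict: equivalent


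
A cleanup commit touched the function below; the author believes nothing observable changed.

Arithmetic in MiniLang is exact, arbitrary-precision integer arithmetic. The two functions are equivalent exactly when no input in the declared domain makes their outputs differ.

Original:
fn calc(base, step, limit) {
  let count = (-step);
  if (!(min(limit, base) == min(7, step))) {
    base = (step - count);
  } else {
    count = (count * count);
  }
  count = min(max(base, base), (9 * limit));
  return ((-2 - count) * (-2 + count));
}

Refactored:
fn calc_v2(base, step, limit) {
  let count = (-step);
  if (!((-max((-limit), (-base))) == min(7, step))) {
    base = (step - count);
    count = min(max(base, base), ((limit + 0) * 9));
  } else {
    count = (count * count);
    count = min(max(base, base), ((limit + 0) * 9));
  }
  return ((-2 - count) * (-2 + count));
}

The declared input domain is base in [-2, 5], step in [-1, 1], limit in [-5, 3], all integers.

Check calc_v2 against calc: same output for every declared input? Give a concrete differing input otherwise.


This is a faithful refactor — arithmetic usage differs, plus min/max/abs usage differs, plus constant usage differs, plus statement counts differ, but the computed results match everywhere.
As a probe, take base=4, step=-1, limit=0: calc runs count = 1; (!(min(limit, base) == min(7, step))) -> true; base = -2; count = -2; return 0; calc_v2 runs count = 1; (!((-max((-limit), (-base))) == min(7, step))) -> true; base = -2; count = -2; return 0; both end at 0.
Every one of the 216 inputs gives matching results.
verdict: equivalent


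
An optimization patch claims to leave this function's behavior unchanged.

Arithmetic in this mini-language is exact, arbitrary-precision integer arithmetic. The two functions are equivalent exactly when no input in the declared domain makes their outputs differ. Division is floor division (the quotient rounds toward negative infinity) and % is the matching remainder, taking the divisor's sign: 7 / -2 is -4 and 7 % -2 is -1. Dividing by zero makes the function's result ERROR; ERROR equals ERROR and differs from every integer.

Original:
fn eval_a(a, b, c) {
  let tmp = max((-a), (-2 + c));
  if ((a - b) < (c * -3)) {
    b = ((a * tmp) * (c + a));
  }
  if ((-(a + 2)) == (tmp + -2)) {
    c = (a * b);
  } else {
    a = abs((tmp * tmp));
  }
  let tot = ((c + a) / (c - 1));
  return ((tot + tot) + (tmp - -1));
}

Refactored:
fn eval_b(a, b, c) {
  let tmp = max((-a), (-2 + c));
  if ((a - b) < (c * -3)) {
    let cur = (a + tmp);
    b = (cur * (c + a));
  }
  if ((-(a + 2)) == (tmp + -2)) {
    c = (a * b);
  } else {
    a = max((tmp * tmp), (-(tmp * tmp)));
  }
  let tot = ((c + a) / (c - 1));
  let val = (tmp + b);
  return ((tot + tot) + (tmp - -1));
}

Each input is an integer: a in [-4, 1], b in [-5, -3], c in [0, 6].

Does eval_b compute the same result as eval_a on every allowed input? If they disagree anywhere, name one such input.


Not equivalent: a=-4, b=-3, c=0 separates them (7 vs 13).
eval_a: tmp=4, then ((a - b) < (c * -3)) is true, then b=64, then ((-(a + 2)) == (tmp + -2)) is true, then c=-256, then tot=1, then returns 7
eval_b: tmp=4, then ((a - b) < (c * -3)) is true, then cur=0, then b=0, then ((-(a + 2)) == (tmp + -2)) is true, then c=0, then tot=4, then val=4, then returns 13
verdict: not equivalent; witness: a=-4, b=-3, c=0


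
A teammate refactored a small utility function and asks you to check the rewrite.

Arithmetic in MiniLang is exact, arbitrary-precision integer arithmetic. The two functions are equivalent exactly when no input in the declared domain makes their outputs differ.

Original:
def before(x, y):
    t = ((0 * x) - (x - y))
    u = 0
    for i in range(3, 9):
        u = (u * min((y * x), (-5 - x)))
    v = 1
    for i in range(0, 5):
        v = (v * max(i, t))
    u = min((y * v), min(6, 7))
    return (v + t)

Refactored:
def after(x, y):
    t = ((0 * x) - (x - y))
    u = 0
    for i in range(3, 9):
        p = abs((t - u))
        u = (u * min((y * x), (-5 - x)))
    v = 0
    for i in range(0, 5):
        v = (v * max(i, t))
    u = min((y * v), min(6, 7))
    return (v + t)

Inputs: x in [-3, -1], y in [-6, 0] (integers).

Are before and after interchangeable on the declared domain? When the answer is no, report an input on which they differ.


The rewrite breaks on x=-3, y=-2, where the results are 25 and 1.
before: t := 1 | u := 0 | iter i=3: | u := 0 | iter i=4: | u := 0 | iter i=5: | u := 0 | iter i=6: | u := 0 | iter i=7: | u := 0 | iter i=8: | u := 0 | v := 1 | iter i=0: | v := 1 | iter i=1: | v := 1 | iter i=2: | v := 2 | iter i=3: | v := 6 | iter i=4: | v := 24 | u := -48 | result 25
after: t := 1 | u := 0 | iter i=3: | p := 1 | u := 0 | iter i=4: | p := 1 | u := 0 | iter i=5: | p := 1 | u := 0 | iter i=6: | p := 1 | u := 0 | iter i=7: | p := 1 | u := 0 | iter i=8: | p := 1 | u := 0 | v := 0 | iter i=0: | v := 0 | iter i=1: | v := 0 | iter i=2: | v := 0 | iter i=3: | v := 0 | iter i=4: | v := 0 | u := 0 | result 1
verdict: not equivalent; witness: x=-3, y=-2


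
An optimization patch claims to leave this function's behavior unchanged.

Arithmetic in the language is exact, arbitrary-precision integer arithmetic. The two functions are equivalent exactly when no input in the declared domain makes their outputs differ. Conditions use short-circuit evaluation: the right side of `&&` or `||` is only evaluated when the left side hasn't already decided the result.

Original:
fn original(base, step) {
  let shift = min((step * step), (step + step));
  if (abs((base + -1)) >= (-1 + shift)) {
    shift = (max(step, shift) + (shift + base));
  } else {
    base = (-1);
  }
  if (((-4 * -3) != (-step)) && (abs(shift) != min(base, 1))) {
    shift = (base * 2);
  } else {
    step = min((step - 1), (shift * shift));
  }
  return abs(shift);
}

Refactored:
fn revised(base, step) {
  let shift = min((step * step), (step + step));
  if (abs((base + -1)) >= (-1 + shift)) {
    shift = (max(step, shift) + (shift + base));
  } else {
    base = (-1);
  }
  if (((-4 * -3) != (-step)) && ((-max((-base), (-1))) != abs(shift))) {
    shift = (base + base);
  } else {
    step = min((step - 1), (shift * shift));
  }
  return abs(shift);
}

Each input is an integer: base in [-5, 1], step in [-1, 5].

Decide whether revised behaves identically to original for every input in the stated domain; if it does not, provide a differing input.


Changes here: constant usage differs; min/max/abs usage differs; arithmetic usage differs; the full 49-point sweep finds no disagreement.
verdict: equivalent


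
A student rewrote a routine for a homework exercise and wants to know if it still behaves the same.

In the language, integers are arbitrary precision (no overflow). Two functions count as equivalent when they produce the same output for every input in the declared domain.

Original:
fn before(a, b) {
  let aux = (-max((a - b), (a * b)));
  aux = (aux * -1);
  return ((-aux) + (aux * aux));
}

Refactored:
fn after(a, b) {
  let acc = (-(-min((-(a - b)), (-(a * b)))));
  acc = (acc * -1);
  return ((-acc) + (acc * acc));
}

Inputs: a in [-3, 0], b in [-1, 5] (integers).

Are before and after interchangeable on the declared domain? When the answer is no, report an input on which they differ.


This is a faithful refactor — local variable names differ, and min/max/abs usage differs, but the computed results match everywhere.
One worked example (a=-3, b=5) — before: aux := 8 | aux := -8 | result 72; after: acc := 8 | acc := -8 | result 72; agreement on 72.
An exhaustive pass over the 28 declared inputs shows identical outputs.
verdict: equivalent


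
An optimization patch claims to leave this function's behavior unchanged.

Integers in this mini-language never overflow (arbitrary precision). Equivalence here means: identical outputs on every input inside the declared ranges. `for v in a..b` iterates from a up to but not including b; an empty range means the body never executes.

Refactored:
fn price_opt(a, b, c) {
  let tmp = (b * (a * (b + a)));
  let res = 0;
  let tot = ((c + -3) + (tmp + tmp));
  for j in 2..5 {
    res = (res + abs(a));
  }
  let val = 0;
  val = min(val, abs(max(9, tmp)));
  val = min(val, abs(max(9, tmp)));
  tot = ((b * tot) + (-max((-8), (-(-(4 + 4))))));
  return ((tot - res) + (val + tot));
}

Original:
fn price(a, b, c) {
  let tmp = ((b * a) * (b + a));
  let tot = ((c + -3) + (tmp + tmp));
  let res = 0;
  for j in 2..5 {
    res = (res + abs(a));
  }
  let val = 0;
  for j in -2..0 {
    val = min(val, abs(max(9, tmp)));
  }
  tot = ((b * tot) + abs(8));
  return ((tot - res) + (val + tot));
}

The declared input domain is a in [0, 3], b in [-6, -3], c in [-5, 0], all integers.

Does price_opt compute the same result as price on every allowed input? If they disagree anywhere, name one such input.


Run the pair on a=0, b=-6, c=-5.
price: tmp = 0; tot = -8; res = 0; [j=2]; res = 0; [j=3]; res = 0; [j=4]; res = 0; val = 0; [j=-2]; val = 0; [j=-1]; val = 0; tot = 56; return 112
price_opt: tmp = 0; res = 0; tot = -8; [j=2]; res = 0; [j=3]; res = 0; [j=4]; res = 0; val = 0; val = 0; val = 0; tot = 40; return 80
112 vs 80 — the two versions disagree here.
verdict: not equivalent; witness: a=0, b=-6, c=-5


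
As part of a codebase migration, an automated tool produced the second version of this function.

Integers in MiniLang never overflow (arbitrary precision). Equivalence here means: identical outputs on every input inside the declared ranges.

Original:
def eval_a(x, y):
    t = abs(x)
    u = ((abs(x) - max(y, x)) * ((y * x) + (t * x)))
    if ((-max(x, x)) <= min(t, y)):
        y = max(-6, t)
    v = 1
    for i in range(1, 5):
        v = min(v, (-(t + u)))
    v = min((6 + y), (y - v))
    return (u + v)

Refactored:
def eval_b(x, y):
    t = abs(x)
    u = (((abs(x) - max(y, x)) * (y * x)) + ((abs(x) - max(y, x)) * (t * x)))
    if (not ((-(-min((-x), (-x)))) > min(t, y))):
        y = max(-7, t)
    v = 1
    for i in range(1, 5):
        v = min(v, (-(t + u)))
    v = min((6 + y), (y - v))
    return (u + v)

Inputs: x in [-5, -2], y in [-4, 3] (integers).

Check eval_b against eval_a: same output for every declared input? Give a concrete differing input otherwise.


Equivalent. The suspicious edit (`-6` became `-7`) never changes the result for any input inside the declared domain.
Sweeping the whole domain (32 inputs) finds no disagreement.
One worked example (x=-4, y=-3) — eval_a: t=4, then u=-28, then ((-max(x, x)) <= min(t, y)) is false, then v=1, then (i=1), then v=1, then (i=2), then v=1, then (i=3), then v=1, then (i=4), then v=1, then v=-4, then returns -32; eval_b: t=4, then u=-28, then (not ((-(-min((-x), (-x)))) > min(t, y))) is false, then v=1, then (i=1), then v=1, then (i=2), then v=1, then (i=3), then v=1, then (i=4), then v=1, then v=-4, then returns -32; agreement on -32.
verdict: equivalent


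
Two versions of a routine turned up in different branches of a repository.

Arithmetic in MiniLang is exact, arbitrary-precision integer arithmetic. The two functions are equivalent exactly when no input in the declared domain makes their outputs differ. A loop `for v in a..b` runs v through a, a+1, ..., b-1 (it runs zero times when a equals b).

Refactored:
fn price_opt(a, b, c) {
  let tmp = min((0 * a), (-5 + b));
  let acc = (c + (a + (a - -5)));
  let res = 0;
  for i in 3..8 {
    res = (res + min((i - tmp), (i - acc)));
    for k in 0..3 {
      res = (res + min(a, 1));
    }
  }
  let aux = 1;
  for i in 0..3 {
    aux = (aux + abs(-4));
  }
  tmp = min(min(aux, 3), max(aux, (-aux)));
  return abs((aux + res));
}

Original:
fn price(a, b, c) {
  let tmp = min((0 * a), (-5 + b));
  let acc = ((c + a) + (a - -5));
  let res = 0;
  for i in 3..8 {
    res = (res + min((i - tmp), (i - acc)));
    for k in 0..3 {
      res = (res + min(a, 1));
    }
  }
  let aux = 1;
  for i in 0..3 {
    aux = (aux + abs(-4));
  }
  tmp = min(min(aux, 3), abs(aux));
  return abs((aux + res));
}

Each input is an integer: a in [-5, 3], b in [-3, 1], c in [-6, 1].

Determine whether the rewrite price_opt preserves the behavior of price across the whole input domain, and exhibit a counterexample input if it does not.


Side by side, the visible changes include: min/max/abs usage differs.
As a probe, take a=3, b=-2, c=-4: price runs tmp = -7; acc = 7; res = 0; [i=3]; res = -4; [k=0]; res = -3; [k=1]; res = -2; [k=2]; res = -1; [i=4]; res = -4; [k=0]; res = -3; [k=1]; res = -2; [k=2]; res = -1; [i=5]; res = -3; [k=0]; res = -2; [k=1]; res = -1; [k=2]; res = 0; [i=6]; res = -1; [k=0]; res = 0; [k=1]; res = 1; [k=2]; res = 2; [i=7]; res = 2; [k=0]; res = 3; [k=1]; res = 4; [k=2]; res = 5; aux = 1; [i=0]; aux = 5; [i=1]; aux = 9; [i=2]; aux = 13; tmp = 3; return 18; price_opt runs tmp = -7; acc = 7; res = 0; [i=3]; res = -4; [k=0]; res = -3; [k=1]; res = -2; [k=2]; res = -1; [i=4]; res = -4; [k=0]; res = -3; [k=1]; res = -2; [k=2]; res = -1; [i=5]; res = -3; [k=0]; res = -2; [k=1]; res = -1; [k=2]; res = 0; [i=6]; res = -1; [k=0]; res = 0; [k=1]; res = 1; [k=2]; res = 2; [i=7]; res = 2; [k=0]; res = 3; [k=1]; res = 4; [k=2]; res = 5; aux = 1; [i=0]; aux = 5; [i=1]; aux = 9; [i=2]; aux = 13; tmp = 3; return 18; both end at 18.
Across all 360 domain points the two functions coincide.
verdict: equivalent


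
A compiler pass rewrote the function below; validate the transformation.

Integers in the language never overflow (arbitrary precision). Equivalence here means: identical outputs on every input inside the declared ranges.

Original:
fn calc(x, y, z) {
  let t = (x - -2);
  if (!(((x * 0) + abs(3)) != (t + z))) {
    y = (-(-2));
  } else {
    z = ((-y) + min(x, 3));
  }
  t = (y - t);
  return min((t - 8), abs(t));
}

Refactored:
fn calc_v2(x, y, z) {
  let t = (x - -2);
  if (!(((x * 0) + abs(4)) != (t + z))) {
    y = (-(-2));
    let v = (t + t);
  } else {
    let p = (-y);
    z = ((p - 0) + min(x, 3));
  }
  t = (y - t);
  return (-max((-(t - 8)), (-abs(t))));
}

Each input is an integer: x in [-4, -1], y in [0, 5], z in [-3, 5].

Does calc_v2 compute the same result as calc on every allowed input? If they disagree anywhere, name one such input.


Take x=-4, y=0, z=5.
calc: t=-2, then (!(((x * 0) + abs(3)) != (t + z))) is true, then y=2, then t=4, then returns -4
calc_v2: t=-2, then (!(((x * 0) + abs(4)) != (t + z))) is false, then p=0, then z=-4, then t=2, then returns -6
-4 != -6, so the rewrite changes behavior.
verdict: not equivalent; witness: x=-4, y=0, z=5


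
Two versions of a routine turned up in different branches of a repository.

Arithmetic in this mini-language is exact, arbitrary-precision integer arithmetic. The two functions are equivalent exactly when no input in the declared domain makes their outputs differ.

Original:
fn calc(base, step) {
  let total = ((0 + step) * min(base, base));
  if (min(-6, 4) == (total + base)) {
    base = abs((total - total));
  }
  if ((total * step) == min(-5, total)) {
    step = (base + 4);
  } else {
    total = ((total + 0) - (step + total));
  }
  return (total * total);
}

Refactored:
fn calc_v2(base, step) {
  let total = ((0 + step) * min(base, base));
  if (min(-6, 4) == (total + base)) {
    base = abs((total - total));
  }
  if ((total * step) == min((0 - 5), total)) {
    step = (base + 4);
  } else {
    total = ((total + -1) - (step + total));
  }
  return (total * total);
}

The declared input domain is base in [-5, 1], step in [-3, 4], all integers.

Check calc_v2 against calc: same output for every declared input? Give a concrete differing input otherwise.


There is a counterexample at base=-5, step=-3: 9 on one side, 4 on the other.
calc: total becomes 15; next (min(-6, 4) == (total + base)) evaluates to false; next ((total * step) == min(-5, total)) evaluates to false; next total becomes 3; next final value 9
calc_v2: total becomes 15; next (min(-6, 4) == (total + base)) evaluates to false; next ((total * step) == min((0 - 5), total)) evaluates to false; next total becomes 2; next final value 4
verdict: not equivalent; witness: base=-5, step=-3


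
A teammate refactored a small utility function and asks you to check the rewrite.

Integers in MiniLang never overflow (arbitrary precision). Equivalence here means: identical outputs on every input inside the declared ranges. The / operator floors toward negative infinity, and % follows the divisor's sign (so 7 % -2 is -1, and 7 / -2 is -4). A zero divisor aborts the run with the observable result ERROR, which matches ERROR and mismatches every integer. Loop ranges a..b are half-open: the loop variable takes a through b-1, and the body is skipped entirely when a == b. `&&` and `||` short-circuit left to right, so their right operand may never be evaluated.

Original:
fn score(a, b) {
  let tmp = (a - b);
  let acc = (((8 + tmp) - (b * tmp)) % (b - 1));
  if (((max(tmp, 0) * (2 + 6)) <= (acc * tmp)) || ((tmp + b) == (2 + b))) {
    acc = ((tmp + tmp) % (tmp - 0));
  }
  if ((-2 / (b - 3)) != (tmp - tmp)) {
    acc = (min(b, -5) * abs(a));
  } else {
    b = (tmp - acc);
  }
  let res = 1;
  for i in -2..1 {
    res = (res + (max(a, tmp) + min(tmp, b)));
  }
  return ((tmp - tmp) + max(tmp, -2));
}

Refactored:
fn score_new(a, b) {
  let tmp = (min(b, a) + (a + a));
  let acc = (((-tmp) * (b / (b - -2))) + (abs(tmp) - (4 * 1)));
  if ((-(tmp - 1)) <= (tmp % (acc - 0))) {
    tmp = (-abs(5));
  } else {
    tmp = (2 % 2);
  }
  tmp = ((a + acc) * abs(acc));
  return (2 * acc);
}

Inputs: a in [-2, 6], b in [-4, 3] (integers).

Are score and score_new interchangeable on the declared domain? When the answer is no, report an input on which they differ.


Take a=-2, b=-4.
score: tmp becomes 2; next acc becomes -2; next (((max(tmp, 0) * (2 + 6)) <= (acc * tmp)) || ((tmp + b) == (2 + b))) evaluates to true; next acc becomes 0; next ((-2 / (b - 3)) != (tmp - tmp)) evaluates to false; next b becomes 2; next res becomes 1; next at i=-2:; next res becomes 5; next at i=-1:; next res becomes 9; next at i=0:; next res becomes 13; next final value 2
score_new: tmp becomes -8; next acc becomes 20; next ((-(tmp - 1)) <= (tmp % (acc - 0))) evaluates to true; next tmp becomes -5; next tmp becomes 360; next final value 40
2 and 40 differ, so these are not the same function on this domain.
verdict: not equivalent; witness: a=-2, b=-4


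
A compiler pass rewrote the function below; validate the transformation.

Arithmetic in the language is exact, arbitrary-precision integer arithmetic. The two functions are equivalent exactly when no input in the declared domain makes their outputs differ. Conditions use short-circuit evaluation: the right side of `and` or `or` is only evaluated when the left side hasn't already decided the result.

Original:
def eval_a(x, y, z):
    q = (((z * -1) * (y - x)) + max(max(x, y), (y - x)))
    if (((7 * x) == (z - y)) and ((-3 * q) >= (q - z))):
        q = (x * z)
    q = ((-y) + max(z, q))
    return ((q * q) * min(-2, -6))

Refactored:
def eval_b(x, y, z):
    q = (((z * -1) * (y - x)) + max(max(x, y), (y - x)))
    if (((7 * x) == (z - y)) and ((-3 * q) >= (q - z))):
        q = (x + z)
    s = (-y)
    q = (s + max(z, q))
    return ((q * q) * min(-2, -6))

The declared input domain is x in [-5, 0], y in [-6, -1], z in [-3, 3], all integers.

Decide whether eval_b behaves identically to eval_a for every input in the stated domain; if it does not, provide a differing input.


Take x=0, y=-3, z=-3.
eval_a: q=-9, then (((7 * x) == (z - y)) and ((-3 * q) >= (q - z))) is true, then q=0, then q=3, then returns -54
eval_b: q=-9, then (((7 * x) == (z - y)) and ((-3 * q) >= (q - z))) is true, then q=-3, then s=3, then q=0, then returns 0
-54 != 0, so the rewrite changes behavior.
verdict: not equivalent; witness: x=0, y=-3, z=-3


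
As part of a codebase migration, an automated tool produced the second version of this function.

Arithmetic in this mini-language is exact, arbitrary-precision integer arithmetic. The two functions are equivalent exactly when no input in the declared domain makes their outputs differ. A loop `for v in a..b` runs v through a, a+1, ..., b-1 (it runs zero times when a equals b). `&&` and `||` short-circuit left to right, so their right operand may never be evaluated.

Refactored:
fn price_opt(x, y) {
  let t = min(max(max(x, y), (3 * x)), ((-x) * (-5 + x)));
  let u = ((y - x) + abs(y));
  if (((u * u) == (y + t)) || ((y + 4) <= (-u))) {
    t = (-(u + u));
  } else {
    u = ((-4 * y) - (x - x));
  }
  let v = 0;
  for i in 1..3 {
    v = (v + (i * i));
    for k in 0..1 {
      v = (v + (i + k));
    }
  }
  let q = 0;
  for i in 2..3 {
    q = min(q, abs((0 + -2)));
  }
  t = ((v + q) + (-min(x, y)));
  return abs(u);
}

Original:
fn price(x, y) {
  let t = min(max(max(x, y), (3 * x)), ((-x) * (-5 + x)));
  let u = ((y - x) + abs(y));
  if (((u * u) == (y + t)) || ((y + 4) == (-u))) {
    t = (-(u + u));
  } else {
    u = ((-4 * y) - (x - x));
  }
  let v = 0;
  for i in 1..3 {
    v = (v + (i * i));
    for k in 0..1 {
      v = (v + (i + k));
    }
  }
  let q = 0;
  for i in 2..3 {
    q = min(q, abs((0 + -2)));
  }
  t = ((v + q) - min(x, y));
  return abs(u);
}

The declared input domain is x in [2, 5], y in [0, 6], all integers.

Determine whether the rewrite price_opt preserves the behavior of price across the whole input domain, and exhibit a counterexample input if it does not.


Take x=5, y=0.
price: t=0, then u=-5, then (((u * u) == (y + t)) || ((y + 4) == (-u))) is false, then u=0, then v=0, then (i=1), then v=1, then (k=0), then v=2, then (i=2), then v=6, then (k=0), then v=8, then q=0, then (i=2), then q=0, then t=8, then returns 0
price_opt: t=0, then u=-5, then (((u * u) == (y + t)) || ((y + 4) <= (-u))) is true, then t=10, then v=0, then (i=1), then v=1, then (k=0), then v=2, then (i=2), then v=6, then (k=0), then v=8, then q=0, then (i=2), then q=0, then t=8, then returns 5
0 != 5, so the rewrite changes behavior.
verdict: not equivalent; witness: x=5, y=0


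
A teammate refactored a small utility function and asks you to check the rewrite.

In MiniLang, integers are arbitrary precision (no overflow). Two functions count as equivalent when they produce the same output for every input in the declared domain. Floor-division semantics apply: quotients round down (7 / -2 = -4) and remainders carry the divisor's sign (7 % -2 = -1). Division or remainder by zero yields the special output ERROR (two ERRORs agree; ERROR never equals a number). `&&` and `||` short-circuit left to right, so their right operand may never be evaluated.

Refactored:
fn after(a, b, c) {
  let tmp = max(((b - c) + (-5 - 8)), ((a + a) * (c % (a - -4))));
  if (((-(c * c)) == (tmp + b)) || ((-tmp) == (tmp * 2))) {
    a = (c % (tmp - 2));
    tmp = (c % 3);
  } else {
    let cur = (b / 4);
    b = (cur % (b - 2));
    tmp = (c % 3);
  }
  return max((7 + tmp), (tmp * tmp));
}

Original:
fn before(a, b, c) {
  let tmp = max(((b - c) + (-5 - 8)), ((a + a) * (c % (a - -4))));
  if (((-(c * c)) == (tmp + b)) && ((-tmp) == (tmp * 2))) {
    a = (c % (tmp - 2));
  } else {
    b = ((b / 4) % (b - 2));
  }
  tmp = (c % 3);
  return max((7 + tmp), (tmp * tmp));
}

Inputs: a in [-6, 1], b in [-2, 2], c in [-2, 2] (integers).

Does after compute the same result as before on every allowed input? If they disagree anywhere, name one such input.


The rewrite breaks on a=-6, b=2, c=-2, where the results are ERROR and 8.
before: tmp=0, then (((-(c * c)) == (tmp + b)) && ((-tmp) == (tmp * 2))) is false, then a zero divisor aborts: ERROR
after: tmp=0, then (((-(c * c)) == (tmp + b)) || ((-tmp) == (tmp * 2))) is true, then a=0, then tmp=1, then returns 8
verdict: not equivalent; witness: a=-6, b=2, c=-2


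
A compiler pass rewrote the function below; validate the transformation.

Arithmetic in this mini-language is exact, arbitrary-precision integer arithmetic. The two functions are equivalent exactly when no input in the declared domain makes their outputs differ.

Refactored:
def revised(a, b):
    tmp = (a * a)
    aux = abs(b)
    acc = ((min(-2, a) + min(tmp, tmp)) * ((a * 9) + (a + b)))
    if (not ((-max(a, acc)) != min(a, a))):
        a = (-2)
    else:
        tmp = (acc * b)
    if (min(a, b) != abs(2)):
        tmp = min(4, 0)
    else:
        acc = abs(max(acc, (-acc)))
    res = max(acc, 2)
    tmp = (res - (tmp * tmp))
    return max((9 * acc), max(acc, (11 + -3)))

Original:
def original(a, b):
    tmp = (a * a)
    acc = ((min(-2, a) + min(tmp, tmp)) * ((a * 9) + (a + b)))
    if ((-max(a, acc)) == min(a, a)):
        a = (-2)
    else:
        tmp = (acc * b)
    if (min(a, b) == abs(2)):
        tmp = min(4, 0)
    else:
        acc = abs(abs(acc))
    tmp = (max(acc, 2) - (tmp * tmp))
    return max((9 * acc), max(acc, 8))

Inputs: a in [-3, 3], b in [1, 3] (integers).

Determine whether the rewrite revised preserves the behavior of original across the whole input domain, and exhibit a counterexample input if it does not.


These are not equivalent — on a=-3, b=1 the outputs split (1566 vs 8).
original: tmp=9, then acc=-174, then ((-max(a, acc)) == min(a, a)) is false, then tmp=-174, then (min(a, b) == abs(2)) is false, then acc=174, then tmp=-30102, then returns 1566
revised: tmp=9, then aux=1, then acc=-174, then (not ((-max(a, acc)) != min(a, a))) is false, then tmp=-174, then (min(a, b) != abs(2)) is true, then tmp=0, then res=2, then tmp=2, then returns 8
verdict: not equivalent; witness: a=-3, b=1


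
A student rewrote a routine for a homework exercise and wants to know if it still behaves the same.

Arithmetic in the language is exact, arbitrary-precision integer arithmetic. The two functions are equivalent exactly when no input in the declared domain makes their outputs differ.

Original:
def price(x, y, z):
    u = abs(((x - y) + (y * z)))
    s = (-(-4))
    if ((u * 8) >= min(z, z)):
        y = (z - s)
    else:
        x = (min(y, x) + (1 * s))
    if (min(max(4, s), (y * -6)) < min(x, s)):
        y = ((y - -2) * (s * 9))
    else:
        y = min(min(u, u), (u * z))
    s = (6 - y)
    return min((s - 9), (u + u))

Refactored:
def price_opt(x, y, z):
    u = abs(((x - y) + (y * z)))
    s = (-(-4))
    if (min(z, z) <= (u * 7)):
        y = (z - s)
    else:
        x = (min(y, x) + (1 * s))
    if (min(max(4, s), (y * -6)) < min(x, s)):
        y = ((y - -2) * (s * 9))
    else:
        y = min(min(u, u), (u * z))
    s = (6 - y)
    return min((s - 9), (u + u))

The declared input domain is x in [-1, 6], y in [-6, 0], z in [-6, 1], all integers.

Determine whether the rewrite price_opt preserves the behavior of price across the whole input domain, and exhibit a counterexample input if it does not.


The suspicious edit (`8` became `7`) never changes the result for any input inside the declared domain.
Tracing x=2, y=0, z=1: price: u := 2 | s := 4 | ((u * 8) >= min(z, z)): true | y := -3 | (min(max(4, s), (y * -6)) < min(x, s)): false | y := 2 | s := 4 | result -5 | price_opt: u := 2 | s := 4 | (min(z, z) <= (u * 7)): true | y := -3 | (min(max(4, s), (y * -6)) < min(x, s)): false | y := 2 | s := 4 | result -5 — matching result -5.
Every one of the 448 inputs gives matching results.
verdict: equivalent


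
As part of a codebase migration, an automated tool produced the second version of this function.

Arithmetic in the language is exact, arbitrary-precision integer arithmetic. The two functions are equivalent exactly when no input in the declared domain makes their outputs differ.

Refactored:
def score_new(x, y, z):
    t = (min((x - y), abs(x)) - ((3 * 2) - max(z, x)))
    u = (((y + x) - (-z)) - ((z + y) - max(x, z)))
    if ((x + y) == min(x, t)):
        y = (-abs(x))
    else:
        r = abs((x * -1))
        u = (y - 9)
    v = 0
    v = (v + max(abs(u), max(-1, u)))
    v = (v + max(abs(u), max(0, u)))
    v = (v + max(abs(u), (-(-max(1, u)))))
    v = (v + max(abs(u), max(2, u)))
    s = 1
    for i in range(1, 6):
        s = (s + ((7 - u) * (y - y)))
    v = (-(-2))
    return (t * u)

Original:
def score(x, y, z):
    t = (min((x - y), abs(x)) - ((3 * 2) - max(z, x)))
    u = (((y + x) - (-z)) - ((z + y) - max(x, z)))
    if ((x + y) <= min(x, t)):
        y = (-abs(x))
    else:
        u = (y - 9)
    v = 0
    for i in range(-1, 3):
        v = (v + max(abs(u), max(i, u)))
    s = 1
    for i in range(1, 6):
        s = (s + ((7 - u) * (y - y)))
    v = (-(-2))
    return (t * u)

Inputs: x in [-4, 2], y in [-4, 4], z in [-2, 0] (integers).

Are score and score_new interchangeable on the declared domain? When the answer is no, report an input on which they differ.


The rewrite breaks on x=-4, y=-4, z=-1, where the results are 35 and 91.
score: t = -7; u = -5; ((x + y) <= min(x, t)) -> true; y = -4; v = 0; [i=-1]; v = 5; [i=0]; v = 10; [i=1]; v = 15; [i=2]; v = 20; s = 1; [i=1]; s = 1; [i=2]; s = 1; [i=3]; s = 1; [i=4]; s = 1; [i=5]; s = 1; v = 2; return 35
score_new: t = -7; u = -5; ((x + y) == min(x, t)) -> false; r = 4; u = -13; v = 0; v = 13; v = 26; v = 39; v = 52; s = 1; [i=1]; s = 1; [i=2]; s = 1; [i=3]; s = 1; [i=4]; s = 1; [i=5]; s = 1; v = 2; return 91
verdict: not equivalent; witness: x=-4, y=-4, z=-1


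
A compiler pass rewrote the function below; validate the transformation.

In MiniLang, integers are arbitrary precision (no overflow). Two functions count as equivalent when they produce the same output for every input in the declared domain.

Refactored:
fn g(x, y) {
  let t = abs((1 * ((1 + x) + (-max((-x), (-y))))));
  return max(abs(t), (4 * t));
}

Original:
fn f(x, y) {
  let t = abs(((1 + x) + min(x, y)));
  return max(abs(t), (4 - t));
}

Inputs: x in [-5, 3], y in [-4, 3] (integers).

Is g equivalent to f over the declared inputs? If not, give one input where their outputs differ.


Evaluate both at x=-5, y=-4.
f: t = 9; return 9
g: t = 9; return 36
9 != 36, so the rewrite changes behavior.
verdict: not equivalent; witness: x=-5, y=-4


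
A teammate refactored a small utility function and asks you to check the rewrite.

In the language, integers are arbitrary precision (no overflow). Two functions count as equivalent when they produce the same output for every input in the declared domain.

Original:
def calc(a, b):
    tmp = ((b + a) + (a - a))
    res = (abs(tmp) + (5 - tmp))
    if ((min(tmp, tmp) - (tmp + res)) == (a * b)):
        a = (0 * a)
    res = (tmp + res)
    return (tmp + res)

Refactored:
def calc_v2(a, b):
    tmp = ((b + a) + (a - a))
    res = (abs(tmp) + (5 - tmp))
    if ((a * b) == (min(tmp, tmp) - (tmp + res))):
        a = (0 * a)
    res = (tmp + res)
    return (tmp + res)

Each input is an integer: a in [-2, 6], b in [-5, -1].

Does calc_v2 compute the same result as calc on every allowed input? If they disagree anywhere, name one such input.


This is a faithful refactor — same computation, different form, but the computed results match everywhere.
Tracing a=5, b=-3: calc: tmp = 2; res = 5; ((min(tmp, tmp) - (tmp + res)) == (a * b)) -> false; res = 7; return 9 | calc_v2: tmp = 2; res = 5; ((a * b) == (min(tmp, tmp) - (tmp + res))) -> false; res = 7; return 9 — matching result 9.
Every one of the 45 inputs gives matching results.
verdict: equivalent


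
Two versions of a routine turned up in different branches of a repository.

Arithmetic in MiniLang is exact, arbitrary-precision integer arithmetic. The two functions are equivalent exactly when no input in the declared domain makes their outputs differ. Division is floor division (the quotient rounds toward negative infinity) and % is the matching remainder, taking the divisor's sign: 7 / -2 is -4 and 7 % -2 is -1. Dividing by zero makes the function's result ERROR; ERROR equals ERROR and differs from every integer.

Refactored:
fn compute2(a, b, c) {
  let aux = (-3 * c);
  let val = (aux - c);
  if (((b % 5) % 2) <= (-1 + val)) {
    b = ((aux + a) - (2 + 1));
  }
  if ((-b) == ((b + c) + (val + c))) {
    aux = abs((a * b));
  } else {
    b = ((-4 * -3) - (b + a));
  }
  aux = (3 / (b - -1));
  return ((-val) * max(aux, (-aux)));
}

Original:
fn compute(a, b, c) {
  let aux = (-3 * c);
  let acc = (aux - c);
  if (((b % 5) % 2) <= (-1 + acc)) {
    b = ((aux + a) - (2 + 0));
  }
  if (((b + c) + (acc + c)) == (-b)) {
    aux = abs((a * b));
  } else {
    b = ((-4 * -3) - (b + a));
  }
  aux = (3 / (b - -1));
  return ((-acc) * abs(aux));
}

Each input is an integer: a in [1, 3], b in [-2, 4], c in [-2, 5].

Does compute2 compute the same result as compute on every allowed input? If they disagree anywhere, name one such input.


These are not equivalent — on a=3, b=-2, c=-2 the outputs split (-8 vs 0).
compute: aux = 6; acc = 8; (((b % 5) % 2) <= (-1 + acc)) -> true; b = 7; (((b + c) + (acc + c)) == (-b)) -> false; b = 2; aux = 1; return -8
compute2: aux = 6; val = 8; (((b % 5) % 2) <= (-1 + val)) -> true; b = 6; ((-b) == ((b + c) + (val + c))) -> false; b = 3; aux = 0; return 0
verdict: not equivalent; witness: a=3, b=-2, c=-2


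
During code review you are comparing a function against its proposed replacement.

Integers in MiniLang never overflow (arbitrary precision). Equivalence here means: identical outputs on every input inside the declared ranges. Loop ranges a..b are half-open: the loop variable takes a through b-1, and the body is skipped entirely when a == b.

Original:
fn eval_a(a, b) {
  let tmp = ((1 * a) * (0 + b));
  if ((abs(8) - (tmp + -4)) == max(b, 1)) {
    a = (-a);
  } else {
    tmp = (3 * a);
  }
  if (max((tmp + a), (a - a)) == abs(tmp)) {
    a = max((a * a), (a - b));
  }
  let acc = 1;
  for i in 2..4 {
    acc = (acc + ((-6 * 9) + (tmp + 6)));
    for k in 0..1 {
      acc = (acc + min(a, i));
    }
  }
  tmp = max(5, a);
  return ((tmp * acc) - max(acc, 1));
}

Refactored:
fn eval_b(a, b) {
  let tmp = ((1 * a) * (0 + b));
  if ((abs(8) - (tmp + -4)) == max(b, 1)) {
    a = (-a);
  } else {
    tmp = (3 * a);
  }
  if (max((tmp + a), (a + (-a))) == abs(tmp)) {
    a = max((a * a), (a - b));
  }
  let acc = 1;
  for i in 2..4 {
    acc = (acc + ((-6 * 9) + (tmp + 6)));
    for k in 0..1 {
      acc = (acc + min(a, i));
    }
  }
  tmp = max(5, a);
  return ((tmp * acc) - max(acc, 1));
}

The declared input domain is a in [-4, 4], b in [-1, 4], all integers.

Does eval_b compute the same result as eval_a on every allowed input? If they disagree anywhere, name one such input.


Comparing the listings, the differences include: arithmetic usage differs.
As a probe, take a=0, b=0: eval_a runs tmp becomes 0; next ((abs(8) - (tmp + -4)) == max(b, 1)) evaluates to false; next tmp becomes 0; next (max((tmp + a), (a - a)) == abs(tmp)) evaluates to true; next a becomes 0; next acc becomes 1; next at i=2:; next acc becomes -47; next at k=0:; next acc becomes -47; next at i=3:; next acc becomes -95; next at k=0:; next acc becomes -95; next tmp becomes 5; next final value -476; eval_b runs tmp becomes 0; next ((abs(8) - (tmp + -4)) == max(b, 1)) evaluates to false; next tmp becomes 0; next (max((tmp + a), (a + (-a))) == abs(tmp)) evaluates to true; next a becomes 0; next acc becomes 1; next at i=2:; next acc becomes -47; next at k=0:; next acc becomes -47; next at i=3:; next acc becomes -95; next at k=0:; next acc becomes -95; next tmp becomes 5; next final value -476; both end at -476.
Checked all 54 inputs in the declared domain: the outputs agree on every one.
verdict: equivalent


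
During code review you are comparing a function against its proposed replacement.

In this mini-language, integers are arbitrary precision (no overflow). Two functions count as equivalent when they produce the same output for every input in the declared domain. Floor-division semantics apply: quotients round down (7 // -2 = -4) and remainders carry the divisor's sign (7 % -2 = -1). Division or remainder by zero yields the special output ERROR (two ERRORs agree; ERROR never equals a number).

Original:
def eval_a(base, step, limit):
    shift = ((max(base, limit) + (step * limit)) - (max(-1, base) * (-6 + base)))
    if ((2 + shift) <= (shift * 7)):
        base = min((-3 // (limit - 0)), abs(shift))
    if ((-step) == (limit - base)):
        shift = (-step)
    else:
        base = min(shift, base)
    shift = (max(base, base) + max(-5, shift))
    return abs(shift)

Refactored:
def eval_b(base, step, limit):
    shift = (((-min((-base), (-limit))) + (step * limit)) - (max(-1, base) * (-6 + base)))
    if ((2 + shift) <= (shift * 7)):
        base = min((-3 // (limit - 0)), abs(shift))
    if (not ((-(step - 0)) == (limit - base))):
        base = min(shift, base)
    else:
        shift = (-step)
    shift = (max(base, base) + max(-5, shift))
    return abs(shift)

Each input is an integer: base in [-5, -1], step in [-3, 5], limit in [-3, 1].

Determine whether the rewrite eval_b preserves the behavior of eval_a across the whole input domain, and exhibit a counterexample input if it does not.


Differences: constant usage differs, and arithmetic usage differs, and boolean connective usage differs, and min/max/abs usage differs — yet all 225 inputs agree.
verdict: equivalent
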